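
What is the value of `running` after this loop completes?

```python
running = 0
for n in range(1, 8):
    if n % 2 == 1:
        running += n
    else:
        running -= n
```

Add odd, subtract even
`running` takes the values: 0 → 1 → -1 → 2 → -2 → 3 → -3 → 4

Answer: 4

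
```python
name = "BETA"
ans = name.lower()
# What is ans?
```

Trace:
`name = "BETA"` → name = 'BETA'
`ans = name.lower()` → ans = 'beta'
So ans = 'beta'

Answer: 'beta'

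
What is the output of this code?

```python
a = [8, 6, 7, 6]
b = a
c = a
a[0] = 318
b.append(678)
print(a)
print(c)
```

Key concept: multiple aliases.
Step by step:
`a = [8, 6, 7, 6]` → a = [8, 6, 7, 6]
`b = a` → b = [8, 6, 7, 6] (same object as a)
`c = a` → c = [8, 6, 7, 6] (same object as a, b)
`a[0] = 318` → a = [318, 6, 7, 6] (same object as b, c); b = [318, 6, 7, 6] (same object as a, c); c = [318, 6, 7, 6] (same object as a, b)
`b.append(678)` → a = [318, 6, 7, 6, 678] (same object as b, c); b = [318, 6, 7, 6, 678] (same object as a, c); c = [318, 6, 7, 6, 678] (same object as a, b)
`print(a)` → prints [318, 6, 7, 6, 678]
`print(c)` → prints [318, 6, 7, 6, 678]

Answer:
[318, 6, 7, 6, 678]
[318, 6, 7, 6, 678]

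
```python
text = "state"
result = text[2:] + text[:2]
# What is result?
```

Trace:
`text = "state"` → text = 'state'
`result = text[2:] + text[:2]` → result = 'atest'
So result = 'atest'

Answer: 'atest'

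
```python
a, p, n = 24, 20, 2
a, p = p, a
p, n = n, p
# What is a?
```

Trace:
`a, p, n = 24, 20, 2` → a = 24; p = 20; n = 2
`a, p = p, a` → a = 20; p = 24
`p, n = n, p` → p = 2; n = 24
So a = 20

Answer: 20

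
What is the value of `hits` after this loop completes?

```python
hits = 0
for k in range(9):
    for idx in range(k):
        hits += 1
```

Triangle number: 0+1+2+...+8
`hits` takes the values: 0 → 1 → 2 → 3 → 4 → 5 → 6 → 7 → 8 → 9 → 10 → 11 → 12 → 13 → 14 → 15 → 16 → 17 → 18 → 19 → 20 → 21 → 22 → 23 → 24 → 25 → 26 → 27 → 28 → 29 → 30 → 31 → 32 → 33 → 34 → 35 → 36

Answer: 36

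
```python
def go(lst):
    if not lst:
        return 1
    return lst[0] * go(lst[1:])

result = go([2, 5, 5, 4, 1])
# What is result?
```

Product over [2, 5, 5, 4, 1] = 2 * 5 * 5 * 4 * 1 = 200

Answer: 200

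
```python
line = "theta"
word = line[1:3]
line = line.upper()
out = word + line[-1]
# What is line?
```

Trace:
`line = "theta"` → line = 'theta'
`word = line[1:3]` → word = 'he'
`line = line.upper()` → line = 'THETA'
`out = word + line[-1]` → out = 'heA'
So line = 'THETA'

Answer: 'THETA'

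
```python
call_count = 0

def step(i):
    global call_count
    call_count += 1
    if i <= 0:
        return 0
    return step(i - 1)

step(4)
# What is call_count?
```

Linear recursion stepping by 1: 5 calls from i=4 down to ≤0.

Answer: 5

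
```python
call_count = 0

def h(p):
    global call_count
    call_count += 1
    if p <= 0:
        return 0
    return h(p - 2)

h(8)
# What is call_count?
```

Linear recursion stepping by 2: 5 calls from p=8 down to ≤0.

Answer: 5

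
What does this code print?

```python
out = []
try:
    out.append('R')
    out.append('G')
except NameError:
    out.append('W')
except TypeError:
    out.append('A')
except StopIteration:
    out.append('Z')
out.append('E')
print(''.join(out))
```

Execution trace: 'R' (try body) → 'G' (try body, no exception) → 'E' (after the try/except). Output: RGE

Answer: RGE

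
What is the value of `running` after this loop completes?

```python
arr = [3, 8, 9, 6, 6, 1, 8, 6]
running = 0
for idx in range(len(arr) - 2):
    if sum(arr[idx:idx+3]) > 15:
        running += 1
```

Count windows with sum > 15
`running` takes the values: 0 → 1 → 2 → 3

Answer: 3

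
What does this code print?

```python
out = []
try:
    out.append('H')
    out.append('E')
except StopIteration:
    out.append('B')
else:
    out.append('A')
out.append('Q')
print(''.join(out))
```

Execution trace: 'H' (try body) → 'E' (try body, no exception) → 'A' (else) → 'Q' (after the try/except). Output: HEAQ

Answer: HEAQ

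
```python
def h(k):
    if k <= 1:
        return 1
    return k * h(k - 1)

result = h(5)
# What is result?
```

h(5) = 5 * 4 * 3 * 2 * 1 = 120

Answer: 120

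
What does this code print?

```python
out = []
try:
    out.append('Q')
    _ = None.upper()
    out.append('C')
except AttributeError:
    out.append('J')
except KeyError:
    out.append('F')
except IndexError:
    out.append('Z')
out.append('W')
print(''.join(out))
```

Execution trace: 'Q' (try body) → 'J' (except AttributeError) → 'W' (after the try/except). Output: QJW

Answer: QJW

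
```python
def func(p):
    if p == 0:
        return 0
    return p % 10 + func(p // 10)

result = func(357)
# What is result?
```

Sum of digits of 357: 7 + 5 + 3 = 15

Answer: 15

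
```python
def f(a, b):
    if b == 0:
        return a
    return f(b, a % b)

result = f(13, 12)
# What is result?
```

f(13, 12) -> f(12, 1) -> f(1, 0) -> 1

Answer: 1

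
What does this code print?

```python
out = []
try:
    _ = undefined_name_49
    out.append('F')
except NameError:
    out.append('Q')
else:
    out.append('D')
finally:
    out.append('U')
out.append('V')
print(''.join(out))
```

Execution trace: 'Q' (except NameError) → 'U' (finally) → 'V' (after the try/except). Output: QUV

Answer: QUV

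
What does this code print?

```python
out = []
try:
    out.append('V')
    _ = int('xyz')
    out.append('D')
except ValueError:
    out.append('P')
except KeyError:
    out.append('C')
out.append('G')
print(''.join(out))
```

Execution trace: 'V' (try body) → 'P' (except ValueError) → 'G' (after the try/except). Output: VPG

Answer: VPG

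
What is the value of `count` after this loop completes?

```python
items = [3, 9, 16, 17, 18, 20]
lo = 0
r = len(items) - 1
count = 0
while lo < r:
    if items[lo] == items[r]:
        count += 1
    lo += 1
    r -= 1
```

Count matching pairs from ends
`count` takes the values: 0

Answer: 0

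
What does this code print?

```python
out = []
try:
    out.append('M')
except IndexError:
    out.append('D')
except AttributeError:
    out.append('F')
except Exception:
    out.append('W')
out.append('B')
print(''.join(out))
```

Execution trace: 'M' (try body, no exception) → 'B' (after the try/except). Output: MB

Answer: MB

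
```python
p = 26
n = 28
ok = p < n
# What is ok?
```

Trace:
`p = 26` → p = 26
`n = 28` → n = 28
`ok = p < n` → ok = True
So ok = True

Answer: True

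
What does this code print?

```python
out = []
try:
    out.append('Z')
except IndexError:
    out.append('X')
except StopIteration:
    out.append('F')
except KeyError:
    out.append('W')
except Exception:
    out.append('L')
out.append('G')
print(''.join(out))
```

Execution trace: 'Z' (try body, no exception) → 'G' (after the try/except). Output: ZG

Answer: ZG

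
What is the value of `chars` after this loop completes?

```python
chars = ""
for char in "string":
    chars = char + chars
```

Reverse 'string'
`chars` takes the values: "" → "s" → "ts" → "rts" → "irts" → "nirts" → "gnirts"

Answer: "gnirts"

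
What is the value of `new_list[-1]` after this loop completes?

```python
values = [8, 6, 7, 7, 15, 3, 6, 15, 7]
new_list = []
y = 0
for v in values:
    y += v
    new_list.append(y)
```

Cumulative sum ends at 74
`new_list` takes the values: [] → [8] → [8, 14] → [8, 14, 21] → [8, 14, 21, 28] → [8, 14, 21, 28, 43] → [8, 14, 21, 28, 43, 46] → [8, 14, 21, 28, 43, 46, 52] → [8, 14, 21, 28, 43, 46, 52, 67] → [8, 14, 21, 28, 43, 46, 52, 67, 74]
So `new_list[-1]` = 74

Answer: 74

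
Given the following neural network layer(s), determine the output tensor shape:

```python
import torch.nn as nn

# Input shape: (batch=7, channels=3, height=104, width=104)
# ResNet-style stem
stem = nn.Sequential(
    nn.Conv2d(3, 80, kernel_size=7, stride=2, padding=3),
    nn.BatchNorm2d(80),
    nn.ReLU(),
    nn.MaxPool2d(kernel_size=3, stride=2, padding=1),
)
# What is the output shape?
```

Input: (7, 3, 104, 104) -> after Conv2d 7x7 stride=2: (7, 80, 52, 52) -> Output: (7, 80, 26, 26)

Answer: (7, 80, 26, 26)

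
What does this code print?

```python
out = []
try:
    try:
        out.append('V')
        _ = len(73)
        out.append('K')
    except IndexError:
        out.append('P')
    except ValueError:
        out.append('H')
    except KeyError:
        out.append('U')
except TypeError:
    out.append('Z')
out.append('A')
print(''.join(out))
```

Execution trace: 'V' (try body) → 'Z' (outer except TypeError) → 'A' (after the try/except). Output: VZA

Answer: VZA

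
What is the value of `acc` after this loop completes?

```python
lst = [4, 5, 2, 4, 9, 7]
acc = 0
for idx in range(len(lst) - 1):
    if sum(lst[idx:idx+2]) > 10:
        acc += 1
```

Count windows with sum > 10
`acc` takes the values: 0 → 1 → 2

Answer: 2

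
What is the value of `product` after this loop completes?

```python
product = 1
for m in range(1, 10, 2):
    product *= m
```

Product of 1, 3, 5, ... up to 9
`product` takes the values: 1 → 3 → 15 → 105 → 945

Answer: 945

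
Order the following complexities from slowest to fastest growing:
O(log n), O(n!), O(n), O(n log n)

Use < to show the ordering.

Ordered by growth rate: O(log n) < O(n) < O(n log n) < O(n!)

Answer: O(log n) < O(n) < O(n log n) < O(n!)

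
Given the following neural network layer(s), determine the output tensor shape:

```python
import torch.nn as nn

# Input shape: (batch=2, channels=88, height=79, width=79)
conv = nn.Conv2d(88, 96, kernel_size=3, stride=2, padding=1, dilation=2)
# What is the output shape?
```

Input: (2, 88, 79, 79) -> Output: (2, 96, 39, 39)

Answer: (2, 96, 39, 39)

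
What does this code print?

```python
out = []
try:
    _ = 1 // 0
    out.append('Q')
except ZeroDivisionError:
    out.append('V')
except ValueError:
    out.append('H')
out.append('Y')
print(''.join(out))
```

Execution trace: 'V' (except ZeroDivisionError) → 'Y' (after the try/except). Output: VY

Answer: VY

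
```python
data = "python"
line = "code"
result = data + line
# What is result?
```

Trace:
`data = "python"` → data = 'python'
`line = "code"` → line = 'code'
`result = data + line` → result = 'pythoncode'
So result = 'pythoncode'

Answer: 'pythoncode'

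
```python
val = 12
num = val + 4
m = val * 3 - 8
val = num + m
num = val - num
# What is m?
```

Trace:
`val = 12` → val = 12
`num = val + 4` → num = 16
`m = val * 3 - 8` → m = 28
`val = num + m` → val = 44
`num = val - num` → num = 28
So m = 28

Answer: 28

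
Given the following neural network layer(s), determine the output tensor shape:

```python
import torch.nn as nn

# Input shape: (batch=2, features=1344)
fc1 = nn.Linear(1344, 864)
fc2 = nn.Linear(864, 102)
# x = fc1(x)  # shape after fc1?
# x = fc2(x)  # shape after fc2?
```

Input: (2, 1344) -> after fc1: (2, 864) -> Output: (2, 102)

Answer: (2, 102)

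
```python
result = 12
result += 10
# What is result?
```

Trace:
`result = 12` → result = 12
`result += 10` → result = 22
So result = 22

Answer: 22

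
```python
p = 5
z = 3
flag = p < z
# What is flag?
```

Trace:
`p = 5` → p = 5
`z = 3` → z = 3
`flag = p < z` → flag = False
So flag = False

Answer: False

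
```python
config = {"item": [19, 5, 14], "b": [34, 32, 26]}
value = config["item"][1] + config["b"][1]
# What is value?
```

Trace:
`config = {"item": [19, 5, 14], "b": [34, 32, 26]}` → config = {'item': [19, 5, 14], 'b': [34, 32, 26]}
`value = config["item"][1] + config["b"][1]` → value = 37
So value = 37

Answer: 37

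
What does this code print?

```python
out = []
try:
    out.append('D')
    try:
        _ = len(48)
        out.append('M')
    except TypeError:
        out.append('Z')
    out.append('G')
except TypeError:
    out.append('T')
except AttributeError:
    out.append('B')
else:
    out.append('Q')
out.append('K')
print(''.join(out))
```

Execution trace: 'D' (try body) → 'Z' (inner except TypeError) → 'G' (try body, no exception) → 'Q' (else) → 'K' (after the try/except). Output: DZGQK

Answer: DZGQK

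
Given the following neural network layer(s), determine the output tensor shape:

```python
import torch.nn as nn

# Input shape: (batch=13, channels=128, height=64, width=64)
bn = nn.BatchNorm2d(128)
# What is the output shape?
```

Input: (13, 128, 64, 64) -> Output: (13, 128, 64, 64)

Answer: (13, 128, 64, 64)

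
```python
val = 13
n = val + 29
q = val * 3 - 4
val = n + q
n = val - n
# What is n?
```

Trace:
`val = 13` → val = 13
`n = val + 29` → n = 42
`q = val * 3 - 4` → q = 35
`val = n + q` → val = 77
`n = val - n` → n = 35
So n = 35

Answer: 35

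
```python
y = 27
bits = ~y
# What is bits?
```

Trace:
`y = 27` → y = 27
`bits = ~y` → bits = -28
So bits = -28

Answer: -28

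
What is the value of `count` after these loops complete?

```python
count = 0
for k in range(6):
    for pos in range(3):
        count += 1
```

6 * 3 = 18
`count` takes the values: 0 → 1 → 2 → 3 → 4 → 5 → 6 → 7 → 8 → 9 → 10 → 11 → 12 → 13 → 14 → 15 → 16 → 17 → 18

Answer: 18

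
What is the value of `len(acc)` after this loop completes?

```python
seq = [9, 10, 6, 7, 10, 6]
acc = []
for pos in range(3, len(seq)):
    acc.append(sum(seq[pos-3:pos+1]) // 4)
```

Number of 4-element averages
`acc` takes the values: [] → [8] → [8, 8] → [8, 8, 7]
So `len(acc)` = 3

Answer: 3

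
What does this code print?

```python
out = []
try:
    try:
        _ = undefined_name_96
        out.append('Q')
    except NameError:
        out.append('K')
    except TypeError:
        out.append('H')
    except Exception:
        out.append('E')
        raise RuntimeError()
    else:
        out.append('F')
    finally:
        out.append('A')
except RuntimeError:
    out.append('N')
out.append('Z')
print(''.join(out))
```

Execution trace: 'K' (inner except NameError) → 'A' (inner finally) → 'Z' (after the try/except). Output: KAZ

Answer: KAZ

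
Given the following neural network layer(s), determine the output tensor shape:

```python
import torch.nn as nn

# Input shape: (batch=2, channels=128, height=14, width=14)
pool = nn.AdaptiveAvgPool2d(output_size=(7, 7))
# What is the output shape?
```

Input: (2, 128, 14, 14) -> Output: (2, 128, 7, 7)

Answer: (2, 128, 7, 7)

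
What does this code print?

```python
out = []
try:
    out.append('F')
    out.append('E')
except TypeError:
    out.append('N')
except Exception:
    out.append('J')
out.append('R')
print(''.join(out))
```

Execution trace: 'F' (try body) → 'E' (try body, no exception) → 'R' (after the try/except). Output: FER

Answer: FER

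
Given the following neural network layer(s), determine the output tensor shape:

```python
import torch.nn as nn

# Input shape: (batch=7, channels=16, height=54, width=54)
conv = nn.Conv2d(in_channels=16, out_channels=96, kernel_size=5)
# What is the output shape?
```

Input: (7, 16, 54, 54) -> Output: (7, 96, 50, 50)

Answer: (7, 96, 50, 50)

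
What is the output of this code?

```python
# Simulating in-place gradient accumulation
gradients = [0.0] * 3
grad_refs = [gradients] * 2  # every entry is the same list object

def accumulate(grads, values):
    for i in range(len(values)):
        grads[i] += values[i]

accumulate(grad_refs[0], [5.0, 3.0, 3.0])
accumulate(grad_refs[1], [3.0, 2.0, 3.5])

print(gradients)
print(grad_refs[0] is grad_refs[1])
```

Key concept: gradient accumulation aliasing.
Step by step:
`gradients = [0.0] * 3` → gradients = [0.0, 0.0, 0.0]
`grad_refs = [gradients] * 2` → grad_refs = [[0.0, 0.0, 0.0], [0.0, 0.0, 0.0]]
`accumulate(grad_refs[0], [5.0, 3.0, 3.0])` → gradients = [5.0, 3.0, 3.0]; grad_refs = [[5.0, 3.0, 3.0], [5.0, 3.0, 3.0]]
`accumulate(grad_refs[1], [3.0, 2.0, 3.5])` → gradients = [8.0, 5.0, 6.5]; grad_refs = [[8.0, 5.0, 6.5], [8.0, 5.0, 6.5]]
`print(gradients)` → prints [8.0, 5.0, 6.5]
`print(grad_refs[0] is grad_refs[1])` → prints True

Answer:
[8.0, 5.0, 6.5]
True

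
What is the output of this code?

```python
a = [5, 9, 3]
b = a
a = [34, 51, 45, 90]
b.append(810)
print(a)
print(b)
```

Key concept: rebinding vs mutation: a is rebound to a new list, b still points at the original.
Step by step:
`a = [5, 9, 3]` → a = [5, 9, 3]
`b = a` → b = [5, 9, 3] (same object as a)
`a = [34, 51, 45, 90]` → a = [34, 51, 45, 90]
`b.append(810)` → b = [5, 9, 3, 810]
`print(a)` → prints [34, 51, 45, 90]
`print(b)` → prints [5, 9, 3, 810]

Answer:
[34, 51, 45, 90]
[5, 9, 3, 810]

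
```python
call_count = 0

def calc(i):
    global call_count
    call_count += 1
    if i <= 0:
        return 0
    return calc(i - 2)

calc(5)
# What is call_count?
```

Linear recursion stepping by 2: 4 calls from i=5 down to ≤0.

Answer: 4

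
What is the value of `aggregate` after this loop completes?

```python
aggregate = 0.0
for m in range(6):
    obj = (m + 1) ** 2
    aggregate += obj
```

Sum of squared losses 1² + 2² + ... + 6²
`aggregate` takes the values: 0.0 → 1.0 → 5.0 → 14.0 → 30.0 → 55.0 → 91.0

Answer: 91.0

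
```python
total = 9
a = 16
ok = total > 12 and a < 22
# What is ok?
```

Trace:
`total = 9` → total = 9
`a = 16` → a = 16
`ok = total > 12 and a < 22` → ok = False
So ok = False

Answer: False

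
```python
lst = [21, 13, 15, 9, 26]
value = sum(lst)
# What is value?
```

Trace:
`lst = [21, 13, 15, 9, 26]` → lst = [21, 13, 15, 9, 26]
`value = sum(lst)` → value = 84
So value = 84

Answer: 84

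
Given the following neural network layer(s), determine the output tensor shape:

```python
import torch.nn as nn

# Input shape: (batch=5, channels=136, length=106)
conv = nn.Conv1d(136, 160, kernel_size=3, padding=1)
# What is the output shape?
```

Input: (5, 136, 106) -> Output: (5, 160, 106)

Answer: (5, 160, 106)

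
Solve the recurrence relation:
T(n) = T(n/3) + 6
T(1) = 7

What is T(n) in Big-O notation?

Each step divides n by 3 and adds 6. After log_3(n) steps we reach T(1)=7. So T(n) = 6·log_3(n) + 7 = O(log n).

Answer: O(log n)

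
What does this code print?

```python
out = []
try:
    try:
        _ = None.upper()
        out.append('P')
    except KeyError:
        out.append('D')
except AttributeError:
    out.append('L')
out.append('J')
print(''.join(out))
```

Execution trace: 'L' (outer except AttributeError) → 'J' (after the try/except). Output: LJ

Answer: LJ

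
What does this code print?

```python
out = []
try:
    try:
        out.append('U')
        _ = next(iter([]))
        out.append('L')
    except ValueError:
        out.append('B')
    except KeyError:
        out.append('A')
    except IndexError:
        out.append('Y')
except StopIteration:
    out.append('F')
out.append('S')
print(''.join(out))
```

Execution trace: 'U' (try body) → 'F' (outer except StopIteration) → 'S' (after the try/except). Output: UFS

Answer: UFS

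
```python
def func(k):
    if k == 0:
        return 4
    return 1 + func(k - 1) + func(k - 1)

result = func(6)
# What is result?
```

func(k) = 1 + 2·func(k-1), func(0)=4. Closed form: (4+1)·2^6 - 1 = 319.

Answer: 319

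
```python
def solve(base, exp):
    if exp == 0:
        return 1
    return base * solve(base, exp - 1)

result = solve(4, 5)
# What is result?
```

solve(4, 5) = 4 * 4 * 4 * 4 * 4 = 1024

Answer: 1024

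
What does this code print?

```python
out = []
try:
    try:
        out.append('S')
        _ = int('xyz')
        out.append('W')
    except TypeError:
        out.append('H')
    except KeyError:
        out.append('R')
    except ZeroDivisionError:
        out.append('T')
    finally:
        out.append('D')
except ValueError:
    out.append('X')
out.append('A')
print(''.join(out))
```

Execution trace: 'S' (try body) → 'D' (finally) → 'X' (outer except ValueError) → 'A' (after the try/except). Output: SDXA

Answer: SDXA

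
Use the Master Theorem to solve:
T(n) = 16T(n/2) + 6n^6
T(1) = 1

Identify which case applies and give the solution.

a=16, b=2, f(n)=6n^6. log_2(16) = 4. Since c=6 > 4 and the regularity condition holds (16(n/2)^6 = (16/2^6)n^6 with 16/2^6 < 1), Case 3 applies: T(n) = Θ(f(n)) = O(n^6).

Answer: O(n^6) - Case 3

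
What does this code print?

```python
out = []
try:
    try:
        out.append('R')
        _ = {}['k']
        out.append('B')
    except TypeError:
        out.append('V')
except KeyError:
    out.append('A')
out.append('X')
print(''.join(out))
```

Execution trace: 'R' (try body) → 'A' (outer except KeyError) → 'X' (after the try/except). Output: RAX

Answer: RAX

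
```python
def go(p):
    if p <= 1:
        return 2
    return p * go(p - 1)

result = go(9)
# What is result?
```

go(9) = 9 * 8 * 7 * 6 * 5 * 4 * 3 * 2 * 2 = 725760

Answer: 725760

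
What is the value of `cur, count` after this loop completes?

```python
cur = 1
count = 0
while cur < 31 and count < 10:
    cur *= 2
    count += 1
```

Double until >= 31 or 10 iterations
`cur, count` takes the values: (1, 0) → (2, 0) → (2, 1) → (4, 1) → (4, 2) → (8, 2) → (8, 3) → (16, 3) → (16, 4) → (32, 4) → (32, 5)

Answer: 32, 5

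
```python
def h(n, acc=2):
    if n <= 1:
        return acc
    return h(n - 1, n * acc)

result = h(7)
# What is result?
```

Accumulator trace (n, acc): (7, 2) -> (6, 14) -> (5, 84) -> (4, 420) -> (3, 1680) -> (2, 5040) -> (1, 10080) -> return 10080

Answer: 10080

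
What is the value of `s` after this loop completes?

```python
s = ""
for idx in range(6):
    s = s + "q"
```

Repeat 'q' 6 times
`s` takes the values: "" → "q" → "qq" → "qqq" → "qqqq" → "qqqqq" → "qqqqqq"

Answer: "qqqqqq"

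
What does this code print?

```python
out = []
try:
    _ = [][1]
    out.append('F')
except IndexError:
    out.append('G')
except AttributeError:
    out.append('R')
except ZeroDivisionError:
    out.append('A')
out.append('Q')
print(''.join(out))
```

Execution trace: 'G' (except IndexError) → 'Q' (after the try/except). Output: GQ

Answer: GQ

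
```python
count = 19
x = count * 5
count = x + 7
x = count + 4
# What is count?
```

Trace:
`count = 19` → count = 19
`x = count * 5` → x = 95
`count = x + 7` → count = 102
`x = count + 4` → x = 106
So count = 102

Answer: 102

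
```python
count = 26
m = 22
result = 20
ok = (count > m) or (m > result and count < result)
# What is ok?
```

Trace:
`count = 26` → count = 26
`m = 22` → m = 22
`result = 20` → result = 20
`ok = (count > m) or (m > result and count < result)` → ok = True
So ok = True

Answer: True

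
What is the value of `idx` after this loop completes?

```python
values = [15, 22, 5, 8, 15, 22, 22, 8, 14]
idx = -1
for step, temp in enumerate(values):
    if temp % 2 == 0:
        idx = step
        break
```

First even number index in [15, 22, 5, 8, 15, 22, 22, 8, 14]
`idx` takes the values: -1 → 1

Answer: 1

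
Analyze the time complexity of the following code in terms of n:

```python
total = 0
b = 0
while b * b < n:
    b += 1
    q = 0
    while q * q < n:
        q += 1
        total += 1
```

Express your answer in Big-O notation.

Each loop level contributes: √n × √n. Multiplying the contributions gives O(n).

Answer: O(n)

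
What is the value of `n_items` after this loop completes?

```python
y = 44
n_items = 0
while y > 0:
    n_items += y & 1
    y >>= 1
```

Count set bits in 44 (binary: 0b101100)
`n_items` takes the values: 0 → 1 → 2 → 3

Answer: 3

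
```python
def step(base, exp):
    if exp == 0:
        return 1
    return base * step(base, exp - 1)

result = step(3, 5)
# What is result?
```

step(3, 5) = 3 * 3 * 3 * 3 * 3 = 243

Answer: 243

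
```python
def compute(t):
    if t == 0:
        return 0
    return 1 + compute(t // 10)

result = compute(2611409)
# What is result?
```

Count of digits of 2611409: 7

Answer: 7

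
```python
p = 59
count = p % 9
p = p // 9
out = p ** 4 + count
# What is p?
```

Trace:
`p = 59` → p = 59
`count = p % 9` → count = 5
`p = p // 9` → p = 6
`out = p ** 4 + count` → out = 1301
So p = 6

Answer: 6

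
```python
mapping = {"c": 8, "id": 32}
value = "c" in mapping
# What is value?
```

Trace:
`mapping = {"c": 8, "id": 32}` → mapping = {'c': 8, 'id': 32}
`value = "c" in mapping` → value = True
So value = True

Answer: True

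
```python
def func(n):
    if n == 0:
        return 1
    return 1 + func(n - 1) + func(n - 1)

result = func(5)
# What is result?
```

func(n) = 1 + 2·func(n-1), func(0)=1. Closed form: (1+1)·2^5 - 1 = 63.

Answer: 63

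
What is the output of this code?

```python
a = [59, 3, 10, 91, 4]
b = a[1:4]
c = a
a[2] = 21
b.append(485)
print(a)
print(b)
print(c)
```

Key concept: slice vs alias.
Step by step:
`a = [59, 3, 10, 91, 4]` → a = [59, 3, 10, 91, 4]
`b = a[1:4]` → b = [3, 10, 91]
`c = a` → c = [59, 3, 10, 91, 4] (same object as a)
`a[2] = 21` → a = [59, 3, 21, 91, 4] (same object as c); c = [59, 3, 21, 91, 4] (same object as a)
`b.append(485)` → b = [3, 10, 91, 485]
`print(a)` → prints [59, 3, 21, 91, 4]
`print(b)` → prints [3, 10, 91, 485]
`print(c)` → prints [59, 3, 21, 91, 4]

Answer:
[59, 3, 21, 91, 4]
[3, 10, 91, 485]
[59, 3, 21, 91, 4]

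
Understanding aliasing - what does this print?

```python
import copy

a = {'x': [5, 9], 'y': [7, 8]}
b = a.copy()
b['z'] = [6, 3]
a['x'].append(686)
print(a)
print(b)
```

Key concept: shallow copy of dict with mutable values.
Step by step:
`a = {'x': [5, 9], 'y': [7, 8]}` → a = {'x': [5, 9], 'y': [7, 8]}
`b = a.copy()` → b = {'x': [5, 9], 'y': [7, 8]}
`b['z'] = [6, 3]` → b = {'x': [5, 9], 'y': [7, 8], 'z': [6, 3]}
`a['x'].append(686)` → a = {'x': [5, 9, 686], 'y': [7, 8]}; b = {'x': [5, 9, 686], 'y': [7, 8], 'z': [6, 3]}
`print(a)` → prints {'x': [5, 9, 686], 'y': [7, 8]}
`print(b)` → prints {'x': [5, 9, 686], 'y': [7, 8], 'z': [6, 3]}

Answer:
{'x': [5, 9, 686], 'y': [7, 8]}
{'x': [5, 9, 686], 'y': [7, 8], 'z': [6, 3]}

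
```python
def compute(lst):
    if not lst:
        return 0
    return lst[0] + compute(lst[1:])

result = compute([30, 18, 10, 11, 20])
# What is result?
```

30 + 18 + 10 + 11 + 20 + 0 = 89

Answer: 89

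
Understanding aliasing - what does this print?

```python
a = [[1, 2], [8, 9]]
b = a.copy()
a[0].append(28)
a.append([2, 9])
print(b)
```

Key concept: shallow copy with nested lists.
Step by step:
`a = [[1, 2], [8, 9]]` → a = [[1, 2], [8, 9]]
`b = a.copy()` → b = [[1, 2], [8, 9]]
`a[0].append(28)` → a = [[1, 2, 28], [8, 9]]; b = [[1, 2, 28], [8, 9]]
`a.append([2, 9])` → a = [[1, 2, 28], [8, 9], [2, 9]]
`print(b)` → prints [[1, 2, 28], [8, 9]]

Answer: [[1, 2, 28], [8, 9]]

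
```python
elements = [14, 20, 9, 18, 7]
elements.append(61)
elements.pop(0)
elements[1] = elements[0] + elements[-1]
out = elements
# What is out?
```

Trace:
`elements = [14, 20, 9, 18, 7]` → elements = [14, 20, 9, 18, 7]
`elements.append(61)` → elements = [14, 20, 9, 18, 7, 61]
`elements.pop(0)` → elements = [20, 9, 18, 7, 61]
`elements[1] = elements[0] + elements[-1]` → elements = [20, 81, 18, 7, 61]
`out = elements` → out = [20, 81, 18, 7, 61]
So out = [20, 81, 18, 7, 61]

Answer: [20, 81, 18, 7, 61]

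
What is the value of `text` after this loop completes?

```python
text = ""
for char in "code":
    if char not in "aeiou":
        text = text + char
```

Remove vowels from 'code'
`text` takes the values: "" → "c" → "cd"

Answer: "cd"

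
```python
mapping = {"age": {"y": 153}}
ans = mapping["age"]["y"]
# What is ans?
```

Trace:
`mapping = {"age": {"y": 153}}` → mapping = {'age': {'y': 153}}
`ans = mapping["age"]["y"]` → ans = 153
So ans = 153

Answer: 153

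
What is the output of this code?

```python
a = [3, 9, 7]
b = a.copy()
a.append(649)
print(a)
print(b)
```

Key concept: list.copy() creates independent copy.
Step by step:
`a = [3, 9, 7]` → a = [3, 9, 7]
`b = a.copy()` → b = [3, 9, 7]
`a.append(649)` → a = [3, 9, 7, 649]
`print(a)` → prints [3, 9, 7, 649]
`print(b)` → prints [3, 9, 7]

Answer:
[3, 9, 7, 649]
[3, 9, 7]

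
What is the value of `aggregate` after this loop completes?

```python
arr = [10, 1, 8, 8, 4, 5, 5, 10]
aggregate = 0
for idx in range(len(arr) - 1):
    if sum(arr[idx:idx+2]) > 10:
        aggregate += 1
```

Count windows with sum > 10
`aggregate` takes the values: 0 → 1 → 2 → 3 → 4

Answer: 4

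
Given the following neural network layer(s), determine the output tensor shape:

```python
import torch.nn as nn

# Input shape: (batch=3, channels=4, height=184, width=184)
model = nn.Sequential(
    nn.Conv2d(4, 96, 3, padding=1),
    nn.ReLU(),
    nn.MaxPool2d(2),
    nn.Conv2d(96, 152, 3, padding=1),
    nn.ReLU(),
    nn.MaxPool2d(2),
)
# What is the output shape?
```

Input: (3, 4, 184, 184) -> after first Conv2d: (3, 96, 184, 184) -> after first MaxPool2d: (3, 96, 92, 92) -> after second Conv2d: (3, 152, 92, 92) -> Output: (3, 152, 46, 46)

Answer: (3, 152, 46, 46)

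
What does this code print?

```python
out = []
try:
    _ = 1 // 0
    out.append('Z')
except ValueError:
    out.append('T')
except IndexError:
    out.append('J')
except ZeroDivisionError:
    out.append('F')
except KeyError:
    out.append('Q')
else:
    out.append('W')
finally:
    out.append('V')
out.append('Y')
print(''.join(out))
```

Execution trace: 'F' (except ZeroDivisionError) → 'V' (finally) → 'Y' (after the try/except). Output: FVY

Answer: FVY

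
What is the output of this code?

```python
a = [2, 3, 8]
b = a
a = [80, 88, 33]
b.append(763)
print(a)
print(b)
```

Key concept: rebinding vs mutation: a is rebound to a new list, b still points at the original.
Step by step:
`a = [2, 3, 8]` → a = [2, 3, 8]
`b = a` → b = [2, 3, 8] (same object as a)
`a = [80, 88, 33]` → a = [80, 88, 33]
`b.append(763)` → b = [2, 3, 8, 763]
`print(a)` → prints [80, 88, 33]
`print(b)` → prints [2, 3, 8, 763]

Answer:
[80, 88, 33]
[2, 3, 8, 763]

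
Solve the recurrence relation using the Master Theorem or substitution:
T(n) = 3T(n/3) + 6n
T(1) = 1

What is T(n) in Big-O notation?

By Master Theorem: a=3, b=3, f(n)=6n. Since log_3(3) = 1 and f(n) = Θ(n^1), Case 2 applies. T(n) = O(n log n).

Answer: O(n log n)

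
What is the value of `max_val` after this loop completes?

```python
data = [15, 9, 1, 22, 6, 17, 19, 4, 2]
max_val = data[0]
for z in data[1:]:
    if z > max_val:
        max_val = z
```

Maximum of [15, 9, 1, 22, 6, 17, 19, 4, 2]
`max_val` takes the values: 15 → 22

Answer: 22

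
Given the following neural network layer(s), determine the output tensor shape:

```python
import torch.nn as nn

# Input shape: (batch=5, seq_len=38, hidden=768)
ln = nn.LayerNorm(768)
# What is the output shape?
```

Input: (5, 38, 768) -> Output: (5, 38, 768)

Answer: (5, 38, 768)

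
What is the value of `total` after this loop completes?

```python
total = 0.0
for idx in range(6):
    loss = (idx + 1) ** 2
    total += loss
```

Sum of squared losses 1² + 2² + ... + 6²
`total` takes the values: 0.0 → 1.0 → 5.0 → 14.0 → 30.0 → 55.0 → 91.0

Answer: 91.0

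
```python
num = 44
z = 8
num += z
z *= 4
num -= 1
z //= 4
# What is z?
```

Trace:
`num = 44` → num = 44
`z = 8` → z = 8
`num += z` → num = 52
`z *= 4` → z = 32
`num -= 1` → num = 51
`z //= 4` → z = 8
So z = 8

Answer: 8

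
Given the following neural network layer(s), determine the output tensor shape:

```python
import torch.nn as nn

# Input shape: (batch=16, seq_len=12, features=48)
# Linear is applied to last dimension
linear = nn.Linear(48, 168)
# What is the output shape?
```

Input: (16, 12, 48) -> Output: (16, 12, 168)

Answer: (16, 12, 168)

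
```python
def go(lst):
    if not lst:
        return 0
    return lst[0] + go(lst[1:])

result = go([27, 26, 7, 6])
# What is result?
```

27 + 26 + 7 + 6 + 0 = 66

Answer: 66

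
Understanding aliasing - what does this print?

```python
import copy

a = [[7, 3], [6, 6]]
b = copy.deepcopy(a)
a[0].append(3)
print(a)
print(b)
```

Key concept: deep copy is fully independent.
Step by step:
`a = [[7, 3], [6, 6]]` → a = [[7, 3], [6, 6]]
`b = copy.deepcopy(a)` → b = [[7, 3], [6, 6]]
`a[0].append(3)` → a = [[7, 3, 3], [6, 6]]
`print(a)` → prints [[7, 3, 3], [6, 6]]
`print(b)` → prints [[7, 3], [6, 6]]

Answer:
[[7, 3, 3], [6, 6]]
[[7, 3], [6, 6]]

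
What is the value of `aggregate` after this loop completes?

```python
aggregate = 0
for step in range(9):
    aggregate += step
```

Sum of 0 to 8 = 36
`aggregate` takes the values: 0 → 1 → 3 → 6 → 10 → 15 → 21 → 28 → 36

Answer: 36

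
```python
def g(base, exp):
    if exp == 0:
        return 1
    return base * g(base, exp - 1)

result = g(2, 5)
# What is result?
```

g(2, 5) = 2 * 2 * 2 * 2 * 2 = 32

Answer: 32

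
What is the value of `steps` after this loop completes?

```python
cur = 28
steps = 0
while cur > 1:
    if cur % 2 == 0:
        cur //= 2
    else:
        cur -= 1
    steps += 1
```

Steps to reduce 28 to 1
`steps` takes the values: 0 → 1 → 2 → 3 → 4 → 5 → 6

Answer: 6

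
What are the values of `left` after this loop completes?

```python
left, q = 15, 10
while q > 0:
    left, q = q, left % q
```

GCD of 15 and 10
`left` takes the values: 15 → 10 → 5

Answer: 5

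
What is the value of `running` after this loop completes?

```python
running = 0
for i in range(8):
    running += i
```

Sum of 0 to 7 = 28
`running` takes the values: 0 → 1 → 3 → 6 → 10 → 15 → 21 → 28

Answer: 28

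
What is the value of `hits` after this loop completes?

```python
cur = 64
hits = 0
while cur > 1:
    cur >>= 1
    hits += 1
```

Count right shifts until 1
`hits` takes the values: 0 → 1 → 2 → 3 → 4 → 5 → 6

Answer: 6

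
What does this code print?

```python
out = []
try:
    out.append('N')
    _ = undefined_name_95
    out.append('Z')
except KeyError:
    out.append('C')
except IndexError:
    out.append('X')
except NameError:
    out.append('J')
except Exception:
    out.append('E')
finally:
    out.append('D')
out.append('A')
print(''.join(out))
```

Execution trace: 'N' (try body) → 'J' (except NameError) → 'D' (finally) → 'A' (after the try/except). Output: NJDA

Answer: NJDA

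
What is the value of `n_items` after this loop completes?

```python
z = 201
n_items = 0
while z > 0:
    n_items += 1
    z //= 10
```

Count digits by repeated division by 10
`n_items` takes the values: 0 → 1 → 2 → 3

Answer: 3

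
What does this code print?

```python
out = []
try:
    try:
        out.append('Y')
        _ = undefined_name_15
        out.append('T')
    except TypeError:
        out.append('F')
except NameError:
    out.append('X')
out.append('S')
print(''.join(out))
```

Execution trace: 'Y' (try body) → 'X' (outer except NameError) → 'S' (after the try/except). Output: YXS

Answer: YXS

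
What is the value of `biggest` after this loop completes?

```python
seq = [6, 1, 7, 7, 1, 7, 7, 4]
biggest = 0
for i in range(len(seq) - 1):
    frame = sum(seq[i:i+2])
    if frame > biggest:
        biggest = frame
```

Max sum of 2-element window in [6, 1, 7, 7, 1, 7, 7, 4]
`biggest` takes the values: 0 → 7 → 8 → 14

Answer: 14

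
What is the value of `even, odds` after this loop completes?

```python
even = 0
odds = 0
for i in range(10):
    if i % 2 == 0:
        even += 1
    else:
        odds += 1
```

Count evens and odds in range(10)
`even, odds` takes the values: (0, 0) → (1, 0) → (1, 1) → (2, 1) → (2, 2) → (3, 2) → (3, 3) → (4, 3) → (4, 4) → (5, 4) → (5, 5)

Answer: 5, 5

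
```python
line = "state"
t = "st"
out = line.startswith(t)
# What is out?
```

Trace:
`line = "state"` → line = 'state'
`t = "st"` → t = 'st'
`out = line.startswith(t)` → out = True
So out = True

Answer: True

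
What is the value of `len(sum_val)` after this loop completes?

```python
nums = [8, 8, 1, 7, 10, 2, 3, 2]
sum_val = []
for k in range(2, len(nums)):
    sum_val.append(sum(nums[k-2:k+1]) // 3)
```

Number of 3-element averages
`sum_val` takes the values: [] → [5] → [5, 5] → [5, 5, 6] → [5, 5, 6, 6] → [5, 5, 6, 6, 5] → [5, 5, 6, 6, 5, 2]
So `len(sum_val)` = 6

Answer: 6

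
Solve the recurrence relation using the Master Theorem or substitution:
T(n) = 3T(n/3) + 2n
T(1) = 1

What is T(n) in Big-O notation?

By Master Theorem: a=3, b=3, f(n)=2n. Since log_3(3) = 1 and f(n) = Θ(n^1), Case 2 applies. T(n) = O(n log n).

Answer: O(n log n)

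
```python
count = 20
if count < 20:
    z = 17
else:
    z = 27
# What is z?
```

Trace:
`count = 20` → count = 20
`if count < 20: ...` → count < 20 is False, take else branch → z = 27
So z = 27

Answer: 27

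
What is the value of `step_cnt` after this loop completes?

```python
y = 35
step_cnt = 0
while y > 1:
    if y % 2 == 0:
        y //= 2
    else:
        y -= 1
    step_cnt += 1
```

Steps to reduce 35 to 1
`step_cnt` takes the values: 0 → 1 → 2 → 3 → 4 → 5 → 6 → 7

Answer: 7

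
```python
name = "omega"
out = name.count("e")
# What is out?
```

Trace:
`name = "omega"` → name = 'omega'
`out = name.count("e")` → out = 1
So out = 1

Answer: 1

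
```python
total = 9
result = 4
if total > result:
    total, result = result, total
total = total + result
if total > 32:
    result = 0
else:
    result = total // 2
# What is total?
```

Trace:
`total = 9` → total = 9
`result = 4` → result = 4
`if total > result: ...` → total > result is True → total = 4; result = 9
`total = total + result` → total = 13
`if total > 32: ...` → total > 32 is False, take else branch → result = 6
So total = 13

Answer: 13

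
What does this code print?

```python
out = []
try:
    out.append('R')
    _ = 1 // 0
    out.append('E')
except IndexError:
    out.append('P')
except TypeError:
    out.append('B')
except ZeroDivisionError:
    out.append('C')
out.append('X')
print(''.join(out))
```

Execution trace: 'R' (try body) → 'C' (except ZeroDivisionError) → 'X' (after the try/except). Output: RCX

Answer: RCX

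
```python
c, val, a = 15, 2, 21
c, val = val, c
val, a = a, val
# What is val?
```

Trace:
`c, val, a = 15, 2, 21` → c = 15; val = 2; a = 21
`c, val = val, c` → c = 2; val = 15
`val, a = a, val` → val = 21; a = 15
So val = 21

Answer: 21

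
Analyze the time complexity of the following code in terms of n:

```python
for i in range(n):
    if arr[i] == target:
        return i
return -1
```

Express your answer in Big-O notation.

This is Linear search in an array. Time complexity: O(n).

Answer: O(n)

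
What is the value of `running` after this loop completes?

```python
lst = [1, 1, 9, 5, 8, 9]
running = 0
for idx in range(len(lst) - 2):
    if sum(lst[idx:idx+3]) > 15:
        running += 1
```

Count windows with sum > 15
`running` takes the values: 0 → 1 → 2

Answer: 2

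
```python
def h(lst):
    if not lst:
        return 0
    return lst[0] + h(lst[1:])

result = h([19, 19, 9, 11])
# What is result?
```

19 + 19 + 9 + 11 + 0 = 58

Answer: 58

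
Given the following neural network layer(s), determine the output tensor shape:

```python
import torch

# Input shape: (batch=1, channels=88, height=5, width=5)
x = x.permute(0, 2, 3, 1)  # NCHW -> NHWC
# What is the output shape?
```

Input: (1, 88, 5, 5) -> Output: (1, 5, 5, 88)

Answer: (1, 5, 5, 88)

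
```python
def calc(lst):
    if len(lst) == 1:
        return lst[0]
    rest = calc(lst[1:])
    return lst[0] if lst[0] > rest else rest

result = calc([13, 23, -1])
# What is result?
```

Recursive max over [13, 23, -1] = 23

Answer: 23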